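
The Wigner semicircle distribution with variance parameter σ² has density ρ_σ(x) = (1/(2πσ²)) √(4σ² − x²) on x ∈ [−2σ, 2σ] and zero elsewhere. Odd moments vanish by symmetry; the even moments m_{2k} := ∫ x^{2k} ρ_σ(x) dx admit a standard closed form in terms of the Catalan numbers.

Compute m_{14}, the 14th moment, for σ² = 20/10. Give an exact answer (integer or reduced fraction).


By the scaled semicircle moment identity, m_{2k} = σ^{2k} · C_k with k = 7.
C_7 = (1/(k+1)) · C(2k, k) = (1/8) · C(14, 7) = (1/8) · 3432 = 429.
σ^{2k} = (σ²)^k = (20/10)^7 = 128.

Therefore m_{14} = σ^{14} · C_7 = 128 · 429 = 54912.


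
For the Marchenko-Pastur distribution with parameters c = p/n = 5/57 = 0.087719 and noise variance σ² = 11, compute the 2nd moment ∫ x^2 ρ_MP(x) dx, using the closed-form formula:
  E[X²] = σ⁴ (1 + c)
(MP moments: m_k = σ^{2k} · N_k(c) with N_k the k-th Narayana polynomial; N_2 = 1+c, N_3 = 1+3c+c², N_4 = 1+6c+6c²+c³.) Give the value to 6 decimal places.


E[X²] = σ⁴ (1 + c) (second MP moment). With σ² = 11 (so σ⁴ = 121) and c = 5/57 = 0.087719: E[X²] = 121 · (1 + 0.087719) = 121 · 1.087719.

So E[X^2] = 131.614035.


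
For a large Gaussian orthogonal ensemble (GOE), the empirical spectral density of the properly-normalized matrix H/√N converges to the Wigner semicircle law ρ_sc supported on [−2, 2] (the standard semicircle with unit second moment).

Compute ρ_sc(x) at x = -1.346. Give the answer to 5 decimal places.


ρ_sc(x) = (1/(2π)) √(4 − x²). With x = -1.346:
  4 − x² = 4 − (-1.346)² = 4 − 1.811716 = 2.188284.
  √(4 − x²) = 1.479285.
  1/(2π) = 0.159155.
  ρ_sc(-1.346) = 0.159155 · 1.479285 = 0.235436.

Rounded to 5 decimal places: ρ_sc(-1.346) ≈ 0.23544.


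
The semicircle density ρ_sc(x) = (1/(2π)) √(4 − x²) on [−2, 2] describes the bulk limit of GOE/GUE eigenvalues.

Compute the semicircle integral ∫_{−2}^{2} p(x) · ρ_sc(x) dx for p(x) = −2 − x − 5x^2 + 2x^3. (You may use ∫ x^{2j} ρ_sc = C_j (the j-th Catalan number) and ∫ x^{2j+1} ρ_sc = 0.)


Write p(x) = Σ a_i x^i, split into monomials and integrate each against ρ_sc separately.
Using ∫ x^{2j} ρ_sc = C_j = (1/(j+1)) C(2j, j) (Catalan numbers) and ∫ x^{2j+1} ρ_sc = 0 (odd monomials vanish by symmetry):
  i = 0 (even): a_0 · C_{0} = -2 · 1 = -2
  i = 1 (odd): ∫ x^1 ρ_sc = 0 (vanishes)
  i = 2 (even): a_2 · C_{1} = -5 · 1 = -5
  i = 3 (odd): ∫ x^3 ρ_sc = 0 (vanishes)

Summing the contributions: ∫_{−2}^{2} p(x) ρ_sc(x) dx = (-2) + (-5) = -7.


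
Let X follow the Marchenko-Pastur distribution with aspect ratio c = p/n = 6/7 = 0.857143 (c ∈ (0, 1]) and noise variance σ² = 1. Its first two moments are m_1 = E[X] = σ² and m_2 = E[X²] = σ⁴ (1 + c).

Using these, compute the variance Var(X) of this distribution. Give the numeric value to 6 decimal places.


m_1 = E[X] = σ² = 1, so m_1² = 1.
m_2 = E[X²] = σ⁴ (1 + c) = 1 · (1 + 0.857143) = 1 · 1.857143 = 1.857143.
(Note m_2 − m_1² simplifies to c · σ⁴ = 0.857143 · 1.)

Var(X) = m_2 − m_1² = 1.857143 − 1 = 0.857143.


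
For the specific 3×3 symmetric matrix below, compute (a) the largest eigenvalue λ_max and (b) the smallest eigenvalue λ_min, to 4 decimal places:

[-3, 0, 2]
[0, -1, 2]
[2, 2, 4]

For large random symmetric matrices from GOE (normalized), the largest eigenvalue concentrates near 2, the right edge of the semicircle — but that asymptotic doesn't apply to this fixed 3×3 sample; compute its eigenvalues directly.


Since M is real symmetric, all three eigenvalues are real; they are the roots of det(λI − M) = λ³ − (tr M) λ² + s λ − det M, where s is the sum of the principal 2×2 minors.
tr M = -3 + (-1) + 4 = 0.
s = ((-3)·(-1) − 0²) + ((-3)·4 − 2²) + ((-1)·4 − 2²) = 3 + (-16) + (-8) = -21.
det M (expand along row 1) = (-3)·(-8) − 0·(-4) + 2·2 = 28.
Characteristic polynomial: λ³ − 21λ − 28 = 0.
Substitute λ = y + (tr M)/3 = y + 0.000000 to remove the quadratic term: y³ + p·y + q = 0 with p = s − (tr M)²/3 = -21.000000 and q = −2(tr M)³/27 + (tr M)·s/3 − det M = -28.000000.
Three real roots ⇒ use the trigonometric (Viète) form: r = 2√(−p/3) = 5.291503, φ = arccos(3q/(p·r)) = arccos(0.755929) = 0.713724 rad.
y_k = r·cos(φ/3 − 2πk/3) for k = 0, 1, 2 gives y = 5.142457, -1.491252, -3.651205.
λ_k = y_k + 0.000000 gives λ = 5.1425, -1.4913, -3.6512 (check: the sum is 0.0000 = tr M).

Hence λ_max = 5.1425 and λ_min = -3.6512.


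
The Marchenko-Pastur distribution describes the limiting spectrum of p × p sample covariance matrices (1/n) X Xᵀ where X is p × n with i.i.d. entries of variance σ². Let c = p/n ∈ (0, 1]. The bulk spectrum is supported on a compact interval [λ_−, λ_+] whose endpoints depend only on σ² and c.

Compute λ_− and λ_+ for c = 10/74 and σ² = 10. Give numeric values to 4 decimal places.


c = 10/74 = 0.135135; √c = 0.367607.
λ_− = σ² (1 − √c)² = 10 · (1 − 0.367607)² = 10 · (0.632393)² = 3.999205.
λ_+ = σ² (1 + √c)² = 10 · (1 + 0.367607)² = 10 · (1.367607)² = 18.703498.

Rounded to 4 decimal places: λ_− ≈ 3.9992, λ_+ ≈ 18.7035.


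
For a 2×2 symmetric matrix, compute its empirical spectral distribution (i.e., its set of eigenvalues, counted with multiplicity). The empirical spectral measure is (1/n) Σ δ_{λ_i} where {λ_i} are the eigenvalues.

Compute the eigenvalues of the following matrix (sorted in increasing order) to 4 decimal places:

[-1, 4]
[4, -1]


Since M is real symmetric, both eigenvalues are real; they are the roots of det(λI − M) = λ² − (tr M) λ + det M.
tr M = -1 + (-1) = -2.
det M = (-1)·(-1) − 4² = 1 − 16 = -15.
Characteristic polynomial: λ² + 2λ − 15 = 0.
Discriminant Δ = (tr M)² − 4·det M = 4 − (-60) = 64; √Δ = 8.000000.
λ = (tr M ± √Δ)/2 = (-2 ± 8.000000)/2, giving (tr M − √Δ)/2 = -5.0000 and (tr M + √Δ)/2 = 3.0000.

Eigenvalues sorted in increasing order: [-5.0000, 3.0000].


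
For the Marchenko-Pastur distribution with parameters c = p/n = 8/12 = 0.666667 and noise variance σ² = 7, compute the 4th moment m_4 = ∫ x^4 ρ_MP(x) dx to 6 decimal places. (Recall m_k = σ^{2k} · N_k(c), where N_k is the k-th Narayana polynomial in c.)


E[X⁴] = σ⁸ (1 + 6c + 6c² + c³) (fourth MP moment). With σ² = 7 (so σ⁸ = 2401) and c = 8/12 = 0.666667: E[X⁴] = 2401 · (1 + 6·0.666667 + 6·(0.666667)² + (0.666667)³) = 2401 · 7.962963.

So E[X^4] = 19119.074074.


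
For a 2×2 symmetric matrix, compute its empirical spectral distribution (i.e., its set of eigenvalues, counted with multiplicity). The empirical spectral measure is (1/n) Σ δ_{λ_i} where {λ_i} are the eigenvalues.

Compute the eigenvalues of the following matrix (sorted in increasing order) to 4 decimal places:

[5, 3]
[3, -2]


Since M is real symmetric, both eigenvalues are real; they are the roots of det(λI − M) = λ² − (tr M) λ + det M.
tr M = 5 + (-2) = 3.
det M = 5·(-2) − 3² = -10 − 9 = -19.
Characteristic polynomial: λ² − 3λ − 19 = 0.
Discriminant Δ = (tr M)² − 4·det M = 9 − (-76) = 85; √Δ = 9.219544.
λ = (tr M ± √Δ)/2 = (3 ± 9.219544)/2, giving (tr M − √Δ)/2 = -3.1098 and (tr M + √Δ)/2 = 6.1098.

Eigenvalues sorted in increasing order: [-3.1098, 6.1098].


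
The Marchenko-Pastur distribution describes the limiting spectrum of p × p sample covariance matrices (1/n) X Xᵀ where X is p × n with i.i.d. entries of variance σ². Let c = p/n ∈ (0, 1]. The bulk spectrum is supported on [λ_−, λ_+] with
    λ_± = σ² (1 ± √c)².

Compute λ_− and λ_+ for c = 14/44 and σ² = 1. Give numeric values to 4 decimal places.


c = 14/44 = 0.318182; √c = 0.564076.
λ_− = σ² (1 − √c)² = 1 · (1 − 0.564076)² = 1 · (0.435924)² = 0.190030.
λ_+ = σ² (1 + √c)² = 1 · (1 + 0.564076)² = 1 · (1.564076)² = 2.446334.

Rounded to 4 decimal places: λ_− ≈ 0.1900, λ_+ ≈ 2.4463.


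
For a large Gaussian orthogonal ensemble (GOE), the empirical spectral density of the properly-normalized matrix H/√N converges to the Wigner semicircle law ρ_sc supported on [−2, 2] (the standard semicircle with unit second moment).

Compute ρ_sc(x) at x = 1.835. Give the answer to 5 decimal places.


ρ_sc(x) = (1/(2π)) √(4 − x²). With x = 1.835:
  4 − x² = 4 − (1.835)² = 4 − 3.367225 = 0.632775.
  √(4 − x²) = 0.795472.
  1/(2π) = 0.159155.
  ρ_sc(1.835) = 0.159155 · 0.795472 = 0.126603.

Rounded to 5 decimal places: ρ_sc(1.835) ≈ 0.12660.


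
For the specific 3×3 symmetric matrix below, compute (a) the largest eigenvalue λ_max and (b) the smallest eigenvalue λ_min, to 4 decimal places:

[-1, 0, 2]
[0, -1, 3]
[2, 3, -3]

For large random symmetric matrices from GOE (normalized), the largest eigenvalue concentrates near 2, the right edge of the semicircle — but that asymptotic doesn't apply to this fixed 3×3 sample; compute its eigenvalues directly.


Since M is real symmetric, all three eigenvalues are real; they are the roots of det(λI − M) = λ³ − (tr M) λ² + s λ − det M, where s is the sum of the principal 2×2 minors.
tr M = -1 + (-1) + (-3) = -5.
s = ((-1)·(-1) − 0²) + ((-1)·(-3) − 2²) + ((-1)·(-3) − 3²) = 1 + (-1) + (-6) = -6.
det M (expand along row 1) = (-1)·(-6) − 0·(-6) + 2·2 = 10.
Characteristic polynomial: λ³ + 5λ² − 6λ − 10 = 0.
Substitute λ = y + (tr M)/3 = y − 1.666667 to remove the quadratic term: y³ + p·y + q = 0 with p = s − (tr M)²/3 = -14.333333 and q = −2(tr M)³/27 + (tr M)·s/3 − det M = 9.259259.
Three real roots ⇒ use the trigonometric (Viète) form: r = 2√(−p/3) = 4.371626, φ = arccos(3q/(p·r)) = arccos(-0.443310) = 2.030084 rad.
y_k = r·cos(φ/3 − 2πk/3) for k = 0, 1, 2 gives y = 3.408324, 0.666667, -4.074991.
λ_k = y_k − 1.666667 gives λ = 1.7417, -1.0000, -5.7417 (check: the sum is -5.0000 = tr M).

Hence λ_max = 1.7417 and λ_min = -5.7417.


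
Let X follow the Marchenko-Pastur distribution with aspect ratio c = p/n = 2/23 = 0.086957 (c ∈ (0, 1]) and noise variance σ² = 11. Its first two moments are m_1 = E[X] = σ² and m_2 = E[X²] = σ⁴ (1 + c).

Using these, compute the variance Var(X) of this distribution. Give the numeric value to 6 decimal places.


m_1 = E[X] = σ² = 11, so m_1² = 121.
m_2 = E[X²] = σ⁴ (1 + c) = 121 · (1 + 0.086957) = 121 · 1.086957 = 131.521739.
(Note m_2 − m_1² simplifies to c · σ⁴ = 0.086957 · 121.)

Var(X) = m_2 − m_1² = 131.521739 − 121 = 10.521739.


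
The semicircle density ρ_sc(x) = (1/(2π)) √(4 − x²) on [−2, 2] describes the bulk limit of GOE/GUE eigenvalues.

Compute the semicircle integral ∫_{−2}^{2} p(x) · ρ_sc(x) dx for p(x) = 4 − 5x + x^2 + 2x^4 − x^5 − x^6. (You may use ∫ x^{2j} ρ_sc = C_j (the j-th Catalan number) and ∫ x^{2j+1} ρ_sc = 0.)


Write p(x) = Σ a_i x^i, split into monomials and integrate each against ρ_sc separately.
Using ∫ x^{2j} ρ_sc = C_j = (1/(j+1)) C(2j, j) (Catalan numbers) and ∫ x^{2j+1} ρ_sc = 0 (odd monomials vanish by symmetry):
  i = 0 (even): a_0 · C_{0} = 4 · 1 = 4
  i = 1 (odd): ∫ x^1 ρ_sc = 0 (vanishes)
  i = 2 (even): a_2 · C_{1} = 1 · 1 = 1
  i = 4 (even): a_4 · C_{2} = 2 · 2 = 4
  i = 5 (odd): ∫ x^5 ρ_sc = 0 (vanishes)
  i = 6 (even): a_6 · C_{3} = -1 · 5 = -5

Summing the contributions: ∫_{−2}^{2} p(x) ρ_sc(x) dx = 4 + 1 + 4 + (-5) = 4.


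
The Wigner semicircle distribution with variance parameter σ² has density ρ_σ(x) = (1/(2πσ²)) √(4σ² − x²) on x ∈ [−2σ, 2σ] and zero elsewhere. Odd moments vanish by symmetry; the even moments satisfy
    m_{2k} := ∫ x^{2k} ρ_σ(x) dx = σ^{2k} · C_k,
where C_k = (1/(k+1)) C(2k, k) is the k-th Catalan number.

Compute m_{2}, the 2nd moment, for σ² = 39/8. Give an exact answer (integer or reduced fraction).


By the scaled semicircle moment identity, m_{2k} = σ^{2k} · C_k with k = 1.
C_1 = (1/(k+1)) · C(2k, k) = (1/2) · C(2, 1) = (1/2) · 2 = 1.
σ^{2k} = (σ²)^k = (39/8)^1 = 39/8.

Therefore m_{2} = σ^{2} · C_1 = (39/8) · 1 = 39/8.


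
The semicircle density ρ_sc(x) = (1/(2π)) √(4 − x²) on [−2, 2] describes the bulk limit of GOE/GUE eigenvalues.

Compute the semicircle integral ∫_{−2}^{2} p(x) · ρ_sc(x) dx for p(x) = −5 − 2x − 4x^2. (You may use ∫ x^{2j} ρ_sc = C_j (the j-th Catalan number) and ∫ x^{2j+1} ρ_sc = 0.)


Write p(x) = Σ a_i x^i, split into monomials and integrate each against ρ_sc separately.
Using ∫ x^{2j} ρ_sc = C_j = (1/(j+1)) C(2j, j) (Catalan numbers) and ∫ x^{2j+1} ρ_sc = 0 (odd monomials vanish by symmetry):
  i = 0 (even): a_0 · C_{0} = -5 · 1 = -5
  i = 1 (odd): ∫ x^1 ρ_sc = 0 (vanishes)
  i = 2 (even): a_2 · C_{1} = -4 · 1 = -4

Summing the contributions: ∫_{−2}^{2} p(x) ρ_sc(x) dx = (-5) + (-4) = -9.


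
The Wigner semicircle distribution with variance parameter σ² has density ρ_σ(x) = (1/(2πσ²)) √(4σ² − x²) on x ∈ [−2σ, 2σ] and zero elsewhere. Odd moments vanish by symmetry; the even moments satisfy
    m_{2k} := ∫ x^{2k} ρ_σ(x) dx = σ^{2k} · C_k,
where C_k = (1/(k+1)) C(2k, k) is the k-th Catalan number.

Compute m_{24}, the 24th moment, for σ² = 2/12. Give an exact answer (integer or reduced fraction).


By the scaled semicircle moment identity, m_{2k} = σ^{2k} · C_k with k = 12.
C_12 = (1/(k+1)) · C(2k, k) = (1/13) · C(24, 12) = (1/13) · 2704156 = 208012.
σ^{2k} = (σ²)^k = (2/12)^12 = 1/2176782336.

Therefore m_{24} = σ^{24} · C_12 = (1/2176782336) · 208012 = 52003/544195584.


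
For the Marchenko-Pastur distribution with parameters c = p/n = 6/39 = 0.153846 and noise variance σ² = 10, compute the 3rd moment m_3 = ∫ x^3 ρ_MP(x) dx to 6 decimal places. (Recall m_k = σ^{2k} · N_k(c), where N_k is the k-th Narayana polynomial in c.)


E[X³] = σ⁶ (1 + 3c + c²) (third MP moment). With σ² = 10 (so σ⁶ = 1000) and c = 6/39 = 0.153846: E[X³] = 1000 · (1 + 3·0.153846 + (0.153846)²) = 1000 · 1.485207.

So E[X^3] = 1485.207101.


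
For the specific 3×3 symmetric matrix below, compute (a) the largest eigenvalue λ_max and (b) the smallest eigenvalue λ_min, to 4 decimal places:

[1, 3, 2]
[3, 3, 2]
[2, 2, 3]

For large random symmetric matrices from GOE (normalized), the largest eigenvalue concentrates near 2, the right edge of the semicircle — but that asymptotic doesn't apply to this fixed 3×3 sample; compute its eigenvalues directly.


Since M is real symmetric, all three eigenvalues are real; they are the roots of det(λI − M) = λ³ − (tr M) λ² + s λ − det M, where s is the sum of the principal 2×2 minors.
tr M = 1 + 3 + 3 = 7.
s = (1·3 − 3²) + (1·3 − 2²) + (3·3 − 2²) = -6 + (-1) + 5 = -2.
det M (expand along row 1) = 1·5 − 3·5 + 2·0 = -10.
Characteristic polynomial: λ³ − 7λ² − 2λ + 10 = 0.
Substitute λ = y + (tr M)/3 = y + 2.333333 to remove the quadratic term: y³ + p·y + q = 0 with p = s − (tr M)²/3 = -18.333333 and q = −2(tr M)³/27 + (tr M)·s/3 − det M = -20.074074.
Three real roots ⇒ use the trigonometric (Viète) form: r = 2√(−p/3) = 4.944132, φ = arccos(3q/(p·r)) = arccos(0.664393) = 0.844115 rad.
y_k = r·cos(φ/3 − 2πk/3) for k = 0, 1, 2 gives y = 4.749707, -1.185927, -3.563780.
λ_k = y_k + 2.333333 gives λ = 7.0830, 1.1474, -1.2304 (check: the sum is 7.0000 = tr M).

Hence λ_max = 7.0830 and λ_min = -1.2304.


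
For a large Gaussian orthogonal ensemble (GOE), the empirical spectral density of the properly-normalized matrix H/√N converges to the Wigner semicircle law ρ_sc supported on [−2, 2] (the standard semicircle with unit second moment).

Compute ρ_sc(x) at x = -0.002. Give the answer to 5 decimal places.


ρ_sc(x) = (1/(2π)) √(4 − x²). With x = -0.002:
  4 − x² = 4 − (-0.002)² = 4 − 0.000004 = 3.999996.
  √(4 − x²) = 1.999999.
  1/(2π) = 0.159155.
  ρ_sc(-0.002) = 0.159155 · 1.999999 = 0.318310.

Rounded to 5 decimal places: ρ_sc(-0.002) ≈ 0.31831.


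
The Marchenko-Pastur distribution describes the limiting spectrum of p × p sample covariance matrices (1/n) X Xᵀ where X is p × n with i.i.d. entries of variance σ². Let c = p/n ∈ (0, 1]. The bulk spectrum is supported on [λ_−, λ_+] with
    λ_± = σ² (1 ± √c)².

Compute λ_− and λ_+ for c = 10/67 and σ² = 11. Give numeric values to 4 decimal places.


c = 10/67 = 0.149254; √c = 0.386334.
λ_− = σ² (1 − √c)² = 11 · (1 − 0.386334)² = 11 · (0.613666)² = 4.142450.
λ_+ = σ² (1 + √c)² = 11 · (1 + 0.386334)² = 11 · (1.386334)² = 21.141133.

Rounded to 4 decimal places: λ_− ≈ 4.1424, λ_+ ≈ 21.1411.


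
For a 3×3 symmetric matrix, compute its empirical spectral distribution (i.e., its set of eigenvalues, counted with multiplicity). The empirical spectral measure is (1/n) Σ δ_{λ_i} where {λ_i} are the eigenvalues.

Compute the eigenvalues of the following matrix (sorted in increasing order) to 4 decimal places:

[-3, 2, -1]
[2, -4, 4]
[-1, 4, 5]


Since M is real symmetric, all three eigenvalues are real; they are the roots of det(λI − M) = λ³ − (tr M) λ² + s λ − det M, where s is the sum of the principal 2×2 minors.
tr M = -3 + (-4) + 5 = -2.
s = ((-3)·(-4) − 2²) + ((-3)·5 − (-1)²) + ((-4)·5 − 4²) = 8 + (-16) + (-36) = -44.
det M (expand along row 1) = (-3)·(-36) − 2·14 + (-1)·4 = 76.
Characteristic polynomial: λ³ + 2λ² − 44λ − 76 = 0.
Substitute λ = y + (tr M)/3 = y − 0.666667 to remove the quadratic term: y³ + p·y + q = 0 with p = s − (tr M)²/3 = -45.333333 and q = −2(tr M)³/27 + (tr M)·s/3 − det M = -46.074074.
Three real roots ⇒ use the trigonometric (Viète) form: r = 2√(−p/3) = 7.774603, φ = arccos(3q/(p·r)) = arccos(0.392177) = 1.167799 rad.
y_k = r·cos(φ/3 − 2πk/3) for k = 0, 1, 2 gives y = 7.192967, -1.041242, -6.151724.
λ_k = y_k − 0.666667 gives λ = 6.5263, -1.7079, -6.8184 (check: the sum is -2.0000 = tr M).

Eigenvalues sorted in increasing order: [-6.8184, -1.7079, 6.5263].


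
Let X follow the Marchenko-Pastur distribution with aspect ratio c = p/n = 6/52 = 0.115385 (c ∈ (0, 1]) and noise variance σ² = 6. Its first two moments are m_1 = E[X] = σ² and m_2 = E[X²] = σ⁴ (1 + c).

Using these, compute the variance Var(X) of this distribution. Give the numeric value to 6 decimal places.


m_1 = E[X] = σ² = 6, so m_1² = 36.
m_2 = E[X²] = σ⁴ (1 + c) = 36 · (1 + 0.115385) = 36 · 1.115385 = 40.153846.
(Note m_2 − m_1² simplifies to c · σ⁴ = 0.115385 · 36.)

Var(X) = m_2 − m_1² = 40.153846 − 36 = 4.153846.


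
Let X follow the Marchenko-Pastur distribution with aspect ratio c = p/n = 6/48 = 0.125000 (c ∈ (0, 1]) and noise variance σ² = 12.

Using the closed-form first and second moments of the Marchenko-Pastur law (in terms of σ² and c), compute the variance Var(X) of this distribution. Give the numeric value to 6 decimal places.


Recall the MP moments m_1 = E[X] = σ² and m_2 = E[X²] = σ⁴ (1 + c).
m_1 = E[X] = σ² = 12, so m_1² = 144.
m_2 = E[X²] = σ⁴ (1 + c) = 144 · (1 + 0.125000) = 144 · 1.125000 = 162.000000.
(Note m_2 − m_1² simplifies to c · σ⁴ = 0.125000 · 144.)

Var(X) = m_2 − m_1² = 162.000000 − 144 = 18.000000.


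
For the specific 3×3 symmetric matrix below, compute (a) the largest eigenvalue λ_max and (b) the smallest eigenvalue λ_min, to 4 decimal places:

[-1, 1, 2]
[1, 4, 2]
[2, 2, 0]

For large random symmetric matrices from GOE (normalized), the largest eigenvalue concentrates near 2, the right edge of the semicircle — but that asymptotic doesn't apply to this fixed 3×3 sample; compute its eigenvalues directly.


Since M is real symmetric, all three eigenvalues are real; they are the roots of det(λI − M) = λ³ − (tr M) λ² + s λ − det M, where s is the sum of the principal 2×2 minors.
tr M = -1 + 4 + 0 = 3.
s = ((-1)·4 − 1²) + ((-1)·0 − 2²) + (4·0 − 2²) = -5 + (-4) + (-4) = -13.
det M (expand along row 1) = (-1)·(-4) − 1·(-4) + 2·(-6) = -4.
Characteristic polynomial: λ³ − 3λ² − 13λ + 4 = 0.
Substitute λ = y + (tr M)/3 = y + 1.000000 to remove the quadratic term: y³ + p·y + q = 0 with p = s − (tr M)²/3 = -16.000000 and q = −2(tr M)³/27 + (tr M)·s/3 − det M = -11.000000.
Three real roots ⇒ use the trigonometric (Viète) form: r = 2√(−p/3) = 4.618802, φ = arccos(3q/(p·r)) = arccos(0.446544) = 1.107897 rad.
y_k = r·cos(φ/3 − 2πk/3) for k = 0, 1, 2 gives y = 4.307405, -0.709856, -3.597550.
λ_k = y_k + 1.000000 gives λ = 5.3074, 0.2901, -2.5975 (check: the sum is 3.0000 = tr M).

Hence λ_max = 5.3074 and λ_min = -2.5975.


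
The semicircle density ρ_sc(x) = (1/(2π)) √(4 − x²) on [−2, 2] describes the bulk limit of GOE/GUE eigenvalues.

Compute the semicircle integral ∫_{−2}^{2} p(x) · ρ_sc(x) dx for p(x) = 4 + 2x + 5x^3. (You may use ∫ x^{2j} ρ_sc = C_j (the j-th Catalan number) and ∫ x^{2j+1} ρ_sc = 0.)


Write p(x) = Σ a_i x^i, split into monomials and integrate each against ρ_sc separately.
Using ∫ x^{2j} ρ_sc = C_j = (1/(j+1)) C(2j, j) (Catalan numbers) and ∫ x^{2j+1} ρ_sc = 0 (odd monomials vanish by symmetry):
  i = 0 (even): a_0 · C_{0} = 4 · 1 = 4
  i = 1 (odd): ∫ x^1 ρ_sc = 0 (vanishes)
  i = 3 (odd): ∫ x^3 ρ_sc = 0 (vanishes)

Summing the contributions: ∫_{−2}^{2} p(x) ρ_sc(x) dx = 4.


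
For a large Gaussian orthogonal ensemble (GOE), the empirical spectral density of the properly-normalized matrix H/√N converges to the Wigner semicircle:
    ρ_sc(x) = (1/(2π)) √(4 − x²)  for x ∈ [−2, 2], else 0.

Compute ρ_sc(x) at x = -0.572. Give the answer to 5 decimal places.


ρ_sc(x) = (1/(2π)) √(4 − x²). With x = -0.572:
  4 − x² = 4 − (-0.572)² = 4 − 0.327184 = 3.672816.
  √(4 − x²) = 1.916459.
  1/(2π) = 0.159155.
  ρ_sc(-0.572) = 0.159155 · 1.916459 = 0.305014.

Rounded to 5 decimal places: ρ_sc(-0.572) ≈ 0.30501.


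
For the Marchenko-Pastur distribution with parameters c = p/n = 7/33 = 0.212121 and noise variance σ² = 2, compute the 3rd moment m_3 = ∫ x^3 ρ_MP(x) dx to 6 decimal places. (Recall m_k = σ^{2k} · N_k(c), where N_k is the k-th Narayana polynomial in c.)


E[X³] = σ⁶ (1 + 3c + c²) (third MP moment). With σ² = 2 (so σ⁶ = 8) and c = 7/33 = 0.212121: E[X³] = 8 · (1 + 3·0.212121 + (0.212121)²) = 8 · 1.681359.

So E[X^3] = 13.450872.


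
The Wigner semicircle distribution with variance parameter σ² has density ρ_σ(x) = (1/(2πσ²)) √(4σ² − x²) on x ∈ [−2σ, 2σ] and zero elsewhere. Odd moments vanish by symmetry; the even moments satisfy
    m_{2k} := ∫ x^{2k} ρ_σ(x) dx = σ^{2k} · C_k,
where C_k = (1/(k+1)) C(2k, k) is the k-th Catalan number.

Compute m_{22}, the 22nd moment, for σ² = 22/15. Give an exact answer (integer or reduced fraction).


By the scaled semicircle moment identity, m_{2k} = σ^{2k} · C_k with k = 11.
C_11 = (1/(k+1)) · C(2k, k) = (1/12) · C(22, 11) = (1/12) · 705432 = 58786.
σ^{2k} = (σ²)^k = (22/15)^11 = 584318301411328/8649755859375.

Therefore m_{22} = σ^{22} · C_11 = (584318301411328/8649755859375) · 58786 = 34349735666766327808/8649755859375.


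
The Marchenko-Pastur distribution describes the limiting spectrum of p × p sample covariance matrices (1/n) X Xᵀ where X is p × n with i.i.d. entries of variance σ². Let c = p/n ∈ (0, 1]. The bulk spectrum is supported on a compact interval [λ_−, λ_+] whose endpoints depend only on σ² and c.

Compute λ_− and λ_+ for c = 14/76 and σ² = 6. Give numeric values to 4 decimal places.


c = 14/76 = 0.184211; √c = 0.429198.
λ_− = σ² (1 − √c)² = 6 · (1 − 0.429198)² = 6 · (0.570802)² = 1.954893.
λ_+ = σ² (1 + √c)² = 6 · (1 + 0.429198)² = 6 · (1.429198)² = 12.255634.

Rounded to 4 decimal places: λ_− ≈ 1.9549, λ_+ ≈ 12.2556.


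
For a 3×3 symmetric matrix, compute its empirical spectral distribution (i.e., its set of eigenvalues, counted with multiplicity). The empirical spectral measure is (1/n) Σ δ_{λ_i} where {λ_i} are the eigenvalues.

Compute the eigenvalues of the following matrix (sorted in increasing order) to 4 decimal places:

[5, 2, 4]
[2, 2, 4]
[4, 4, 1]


Since M is real symmetric, all three eigenvalues are real; they are the roots of det(λI − M) = λ³ − (tr M) λ² + s λ − det M, where s is the sum of the principal 2×2 minors.
tr M = 5 + 2 + 1 = 8.
s = (5·2 − 2²) + (5·1 − 4²) + (2·1 − 4²) = 6 + (-11) + (-14) = -19.
det M (expand along row 1) = 5·(-14) − 2·(-14) + 4·0 = -42.
Characteristic polynomial: λ³ − 8λ² − 19λ + 42 = 0.
Substitute λ = y + (tr M)/3 = y + 2.666667 to remove the quadratic term: y³ + p·y + q = 0 with p = s − (tr M)²/3 = -40.333333 and q = −2(tr M)³/27 + (tr M)·s/3 − det M = -46.592593.
Three real roots ⇒ use the trigonometric (Viète) form: r = 2√(−p/3) = 7.333333, φ = arccos(3q/(p·r)) = arccos(0.472577) = 1.078584 rad.
y_k = r·cos(φ/3 − 2πk/3) for k = 0, 1, 2 gives y = 6.864462, -1.197796, -5.666667.
λ_k = y_k + 2.666667 gives λ = 9.5311, 1.4689, -3.0000 (check: the sum is 8.0000 = tr M).

Eigenvalues sorted in increasing order: [-3.0000, 1.4689, 9.5311].


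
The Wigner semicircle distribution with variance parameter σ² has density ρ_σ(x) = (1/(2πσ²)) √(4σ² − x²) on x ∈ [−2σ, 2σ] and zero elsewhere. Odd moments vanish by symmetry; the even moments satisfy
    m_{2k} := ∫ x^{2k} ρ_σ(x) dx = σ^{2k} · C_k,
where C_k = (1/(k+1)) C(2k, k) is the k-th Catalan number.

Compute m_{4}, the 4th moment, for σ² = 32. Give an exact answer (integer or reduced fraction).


By the scaled semicircle moment identity, m_{2k} = σ^{2k} · C_k with k = 2.
C_2 = (1/(k+1)) · C(2k, k) = (1/3) · C(4, 2) = (1/3) · 6 = 2.
σ^{2k} = (σ²)^k = (32)^2 = 1024.

Therefore m_{4} = σ^{4} · C_2 = 1024 · 2 = 2048.


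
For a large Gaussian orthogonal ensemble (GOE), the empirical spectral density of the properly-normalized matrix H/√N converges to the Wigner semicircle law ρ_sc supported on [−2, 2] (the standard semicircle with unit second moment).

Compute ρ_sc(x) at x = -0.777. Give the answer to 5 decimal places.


ρ_sc(x) = (1/(2π)) √(4 − x²). With x = -0.777:
  4 − x² = 4 − (-0.777)² = 4 − 0.603729 = 3.396271.
  √(4 − x²) = 1.842897.
  1/(2π) = 0.159155.
  ρ_sc(-0.777) = 0.159155 · 1.842897 = 0.293306.

Rounded to 5 decimal places: ρ_sc(-0.777) ≈ 0.29331.


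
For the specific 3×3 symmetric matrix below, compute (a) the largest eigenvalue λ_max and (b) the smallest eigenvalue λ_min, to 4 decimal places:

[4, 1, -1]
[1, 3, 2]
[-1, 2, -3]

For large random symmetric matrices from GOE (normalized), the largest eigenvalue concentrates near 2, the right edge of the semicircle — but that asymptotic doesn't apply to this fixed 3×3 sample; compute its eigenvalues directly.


Since M is real symmetric, all three eigenvalues are real; they are the roots of det(λI − M) = λ³ − (tr M) λ² + s λ − det M, where s is the sum of the principal 2×2 minors.
tr M = 4 + 3 + (-3) = 4.
s = (4·3 − 1²) + (4·(-3) − (-1)²) + (3·(-3) − 2²) = 11 + (-13) + (-13) = -15.
det M (expand along row 1) = 4·(-13) − 1·(-1) + (-1)·5 = -56.
Characteristic polynomial: λ³ − 4λ² − 15λ + 56 = 0.
Substitute λ = y + (tr M)/3 = y + 1.333333 to remove the quadratic term: y³ + p·y + q = 0 with p = s − (tr M)²/3 = -20.333333 and q = −2(tr M)³/27 + (tr M)·s/3 − det M = 31.259259.
Three real roots ⇒ use the trigonometric (Viète) form: r = 2√(−p/3) = 5.206833, φ = arccos(3q/(p·r)) = arccos(-0.885763) = 2.658932 rad.
y_k = r·cos(φ/3 − 2πk/3) for k = 0, 1, 2 gives y = 3.292148, 1.847442, -5.139590.
λ_k = y_k + 1.333333 gives λ = 4.6255, 3.1808, -3.8063 (check: the sum is 4.0000 = tr M).

Hence λ_max = 4.6255 and λ_min = -3.8063.


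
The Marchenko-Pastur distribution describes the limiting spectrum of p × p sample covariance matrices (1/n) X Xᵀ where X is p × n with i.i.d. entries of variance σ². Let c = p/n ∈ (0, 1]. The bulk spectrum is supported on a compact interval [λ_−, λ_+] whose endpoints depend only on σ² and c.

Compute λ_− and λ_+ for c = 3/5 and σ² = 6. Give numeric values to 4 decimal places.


c = 3/5 = 0.600000; √c = 0.774597.
λ_− = σ² (1 − √c)² = 6 · (1 − 0.774597)² = 6 · (0.225403)² = 0.304840.
λ_+ = σ² (1 + √c)² = 6 · (1 + 0.774597)² = 6 · (1.774597)² = 18.895160.

Rounded to 4 decimal places: λ_− ≈ 0.3048, λ_+ ≈ 18.8952.


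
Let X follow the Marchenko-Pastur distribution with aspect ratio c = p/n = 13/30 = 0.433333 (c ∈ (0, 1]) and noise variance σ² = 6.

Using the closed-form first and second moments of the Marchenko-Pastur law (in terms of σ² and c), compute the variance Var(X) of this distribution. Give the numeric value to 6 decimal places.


Recall the MP moments m_1 = E[X] = σ² and m_2 = E[X²] = σ⁴ (1 + c).
m_1 = E[X] = σ² = 6, so m_1² = 36.
m_2 = E[X²] = σ⁴ (1 + c) = 36 · (1 + 0.433333) = 36 · 1.433333 = 51.600000.
(Note m_2 − m_1² simplifies to c · σ⁴ = 0.433333 · 36.)

Var(X) = m_2 − m_1² = 51.600000 − 36 = 15.600000.


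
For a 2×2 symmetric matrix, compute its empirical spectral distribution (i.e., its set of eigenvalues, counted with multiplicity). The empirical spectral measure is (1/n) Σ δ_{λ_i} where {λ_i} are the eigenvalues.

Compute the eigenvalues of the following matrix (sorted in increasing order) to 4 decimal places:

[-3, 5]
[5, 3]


Since M is real symmetric, both eigenvalues are real; they are the roots of det(λI − M) = λ² − (tr M) λ + det M.
tr M = -3 + 3 = 0.
det M = (-3)·3 − 5² = -9 − 25 = -34.
Characteristic polynomial: λ² − 34 = 0.
Discriminant Δ = (tr M)² − 4·det M = 0 − (-136) = 136; √Δ = 11.661904.
λ = (tr M ± √Δ)/2 = (0 ± 11.661904)/2, giving (tr M − √Δ)/2 = -5.8310 and (tr M + √Δ)/2 = 5.8310.

Eigenvalues sorted in increasing order: [-5.8310, 5.8310].


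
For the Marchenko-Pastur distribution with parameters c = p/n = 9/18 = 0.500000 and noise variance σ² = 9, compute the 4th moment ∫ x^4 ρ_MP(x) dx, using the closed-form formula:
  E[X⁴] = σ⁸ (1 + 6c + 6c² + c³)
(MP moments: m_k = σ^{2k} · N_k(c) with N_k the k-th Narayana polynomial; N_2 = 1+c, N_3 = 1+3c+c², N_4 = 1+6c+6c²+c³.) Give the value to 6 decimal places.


E[X⁴] = σ⁸ (1 + 6c + 6c² + c³) (fourth MP moment). With σ² = 9 (so σ⁸ = 6561) and c = 9/18 = 0.500000: E[X⁴] = 6561 · (1 + 6·0.500000 + 6·(0.500000)² + (0.500000)³) = 6561 · 5.625000.

So E[X^4] = 36905.625000.


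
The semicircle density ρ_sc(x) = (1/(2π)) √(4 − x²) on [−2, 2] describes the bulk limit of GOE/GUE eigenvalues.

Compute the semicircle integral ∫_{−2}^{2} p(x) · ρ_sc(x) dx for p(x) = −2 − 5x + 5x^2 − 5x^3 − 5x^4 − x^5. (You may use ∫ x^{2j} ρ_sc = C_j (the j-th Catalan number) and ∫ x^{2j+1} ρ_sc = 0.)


Write p(x) = Σ a_i x^i, split into monomials and integrate each against ρ_sc separately.
Using ∫ x^{2j} ρ_sc = C_j = (1/(j+1)) C(2j, j) (Catalan numbers) and ∫ x^{2j+1} ρ_sc = 0 (odd monomials vanish by symmetry):
  i = 0 (even): a_0 · C_{0} = -2 · 1 = -2
  i = 1 (odd): ∫ x^1 ρ_sc = 0 (vanishes)
  i = 2 (even): a_2 · C_{1} = 5 · 1 = 5
  i = 3 (odd): ∫ x^3 ρ_sc = 0 (vanishes)
  i = 4 (even): a_4 · C_{2} = -5 · 2 = -10
  i = 5 (odd): ∫ x^5 ρ_sc = 0 (vanishes)

Summing the contributions: ∫_{−2}^{2} p(x) ρ_sc(x) dx = (-2) + 5 + (-10) = -7.


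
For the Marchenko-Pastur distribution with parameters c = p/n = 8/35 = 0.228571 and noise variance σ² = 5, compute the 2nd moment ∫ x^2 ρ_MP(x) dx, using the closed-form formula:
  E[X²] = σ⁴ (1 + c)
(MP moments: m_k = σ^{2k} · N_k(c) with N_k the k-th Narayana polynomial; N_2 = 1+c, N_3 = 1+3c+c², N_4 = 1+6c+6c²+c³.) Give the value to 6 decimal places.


E[X²] = σ⁴ (1 + c) (second MP moment). With σ² = 5 (so σ⁴ = 25) and c = 8/35 = 0.228571: E[X²] = 25 · (1 + 0.228571) = 25 · 1.228571.

So E[X^2] = 30.714286.


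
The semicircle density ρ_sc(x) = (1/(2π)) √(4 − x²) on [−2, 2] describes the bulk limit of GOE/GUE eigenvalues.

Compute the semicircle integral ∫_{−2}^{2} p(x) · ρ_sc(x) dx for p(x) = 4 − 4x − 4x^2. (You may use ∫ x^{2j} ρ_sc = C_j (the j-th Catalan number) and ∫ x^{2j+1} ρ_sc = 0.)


Write p(x) = Σ a_i x^i, split into monomials and integrate each against ρ_sc separately.
Using ∫ x^{2j} ρ_sc = C_j = (1/(j+1)) C(2j, j) (Catalan numbers) and ∫ x^{2j+1} ρ_sc = 0 (odd monomials vanish by symmetry):
  i = 0 (even): a_0 · C_{0} = 4 · 1 = 4
  i = 1 (odd): ∫ x^1 ρ_sc = 0 (vanishes)
  i = 2 (even): a_2 · C_{1} = -4 · 1 = -4

Summing the contributions: ∫_{−2}^{2} p(x) ρ_sc(x) dx = 4 + (-4) = 0.


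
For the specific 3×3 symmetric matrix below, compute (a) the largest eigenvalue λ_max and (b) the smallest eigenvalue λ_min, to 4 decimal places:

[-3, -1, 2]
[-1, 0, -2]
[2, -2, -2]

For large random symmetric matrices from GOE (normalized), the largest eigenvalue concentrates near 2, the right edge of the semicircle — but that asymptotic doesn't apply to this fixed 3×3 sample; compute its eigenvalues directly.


Since M is real symmetric, all three eigenvalues are real; they are the roots of det(λI − M) = λ³ − (tr M) λ² + s λ − det M, where s is the sum of the principal 2×2 minors.
tr M = -3 + 0 + (-2) = -5.
s = ((-3)·0 − (-1)²) + ((-3)·(-2) − 2²) + (0·(-2) − (-2)²) = -1 + 2 + (-4) = -3.
det M (expand along row 1) = (-3)·(-4) − (-1)·6 + 2·2 = 22.
Characteristic polynomial: λ³ + 5λ² − 3λ − 22 = 0.
Substitute λ = y + (tr M)/3 = y − 1.666667 to remove the quadratic term: y³ + p·y + q = 0 with p = s − (tr M)²/3 = -11.333333 and q = −2(tr M)³/27 + (tr M)·s/3 − det M = -7.740741.
Three real roots ⇒ use the trigonometric (Viète) form: r = 2√(−p/3) = 3.887301, φ = arccos(3q/(p·r)) = arccos(0.527106) = 1.015605 rad.
y_k = r·cos(φ/3 − 2πk/3) for k = 0, 1, 2 gives y = 3.666667, -0.715299, -2.951367.
λ_k = y_k − 1.666667 gives λ = 2.0000, -2.3820, -4.6180 (check: the sum is -5.0000 = tr M).

Hence λ_max = 2.0000 and λ_min = -4.6180.


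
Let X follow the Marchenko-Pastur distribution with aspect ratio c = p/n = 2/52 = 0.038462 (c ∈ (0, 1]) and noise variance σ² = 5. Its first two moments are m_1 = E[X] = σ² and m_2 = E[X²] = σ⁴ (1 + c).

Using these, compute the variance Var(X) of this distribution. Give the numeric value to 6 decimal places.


m_1 = E[X] = σ² = 5, so m_1² = 25.
m_2 = E[X²] = σ⁴ (1 + c) = 25 · (1 + 0.038462) = 25 · 1.038462 = 25.961538.
(Note m_2 − m_1² simplifies to c · σ⁴ = 0.038462 · 25.)

Var(X) = m_2 − m_1² = 25.961538 − 25 = 0.961538.


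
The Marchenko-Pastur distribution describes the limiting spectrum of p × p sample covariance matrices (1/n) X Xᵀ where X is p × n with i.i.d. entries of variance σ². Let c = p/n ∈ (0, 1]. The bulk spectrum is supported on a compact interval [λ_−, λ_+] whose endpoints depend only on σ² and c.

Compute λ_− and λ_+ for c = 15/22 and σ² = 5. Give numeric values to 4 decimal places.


c = 15/22 = 0.681818; √c = 0.825723.
λ_− = σ² (1 − √c)² = 5 · (1 − 0.825723)² = 5 · (0.174277)² = 0.151863.
λ_+ = σ² (1 + √c)² = 5 · (1 + 0.825723)² = 5 · (1.825723)² = 16.666319.

Rounded to 4 decimal places: λ_− ≈ 0.1519, λ_+ ≈ 16.6663.


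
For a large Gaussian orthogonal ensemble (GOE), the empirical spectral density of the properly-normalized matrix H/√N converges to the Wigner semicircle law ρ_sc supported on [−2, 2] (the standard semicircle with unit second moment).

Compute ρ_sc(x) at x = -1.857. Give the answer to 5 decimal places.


ρ_sc(x) = (1/(2π)) √(4 − x²). With x = -1.857:
  4 − x² = 4 − (-1.857)² = 4 − 3.448449 = 0.551551.
  √(4 − x²) = 0.742665.
  1/(2π) = 0.159155.
  ρ_sc(-1.857) = 0.159155 · 0.742665 = 0.118199.

Rounded to 5 decimal places: ρ_sc(-1.857) ≈ 0.11820.


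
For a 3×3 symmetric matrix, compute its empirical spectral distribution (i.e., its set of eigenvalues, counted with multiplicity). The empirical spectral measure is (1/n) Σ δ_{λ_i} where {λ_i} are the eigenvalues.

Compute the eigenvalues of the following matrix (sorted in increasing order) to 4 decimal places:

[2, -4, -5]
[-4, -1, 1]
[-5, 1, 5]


Since M is real symmetric, all three eigenvalues are real; they are the roots of det(λI − M) = λ³ − (tr M) λ² + s λ − det M, where s is the sum of the principal 2×2 minors.
tr M = 2 + (-1) + 5 = 6.
s = (2·(-1) − (-4)²) + (2·5 − (-5)²) + ((-1)·5 − 1²) = -18 + (-15) + (-6) = -39.
det M (expand along row 1) = 2·(-6) − (-4)·(-15) + (-5)·(-9) = -27.
Characteristic polynomial: λ³ − 6λ² − 39λ + 27 = 0.
Substitute λ = y + (tr M)/3 = y + 2.000000 to remove the quadratic term: y³ + p·y + q = 0 with p = s − (tr M)²/3 = -51.000000 and q = −2(tr M)³/27 + (tr M)·s/3 − det M = -67.000000.
Three real roots ⇒ use the trigonometric (Viète) form: r = 2√(−p/3) = 8.246211, φ = arccos(3q/(p·r)) = arccos(0.477938) = 1.072491 rad.
y_k = r·cos(φ/3 − 2πk/3) for k = 0, 1, 2 gives y = 7.724850, -1.363421, -6.361429.
λ_k = y_k + 2.000000 gives λ = 9.7249, 0.6366, -4.3614 (check: the sum is 6.0000 = tr M).

Eigenvalues sorted in increasing order: [-4.3614, 0.6366, 9.7249].


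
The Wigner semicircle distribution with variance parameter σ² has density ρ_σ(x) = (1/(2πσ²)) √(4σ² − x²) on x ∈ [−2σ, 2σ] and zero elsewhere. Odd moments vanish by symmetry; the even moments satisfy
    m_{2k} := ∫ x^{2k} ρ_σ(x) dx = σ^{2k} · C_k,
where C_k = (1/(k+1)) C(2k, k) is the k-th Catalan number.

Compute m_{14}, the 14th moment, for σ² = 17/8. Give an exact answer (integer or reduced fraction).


By the scaled semicircle moment identity, m_{2k} = σ^{2k} · C_k with k = 7.
C_7 = (1/(k+1)) · C(2k, k) = (1/8) · C(14, 7) = (1/8) · 3432 = 429.
σ^{2k} = (σ²)^k = (17/8)^7 = 410338673/2097152.

Therefore m_{14} = σ^{14} · C_7 = (410338673/2097152) · 429 = 176035290717/2097152.


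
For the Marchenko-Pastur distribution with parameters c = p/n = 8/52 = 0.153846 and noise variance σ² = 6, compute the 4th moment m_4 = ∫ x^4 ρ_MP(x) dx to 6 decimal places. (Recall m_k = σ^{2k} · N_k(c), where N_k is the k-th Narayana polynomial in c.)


E[X⁴] = σ⁸ (1 + 6c + 6c² + c³) (fourth MP moment). With σ² = 6 (so σ⁸ = 1296) and c = 8/52 = 0.153846: E[X⁴] = 1296 · (1 + 6·0.153846 + 6·(0.153846)² + (0.153846)³) = 1296 · 2.068730.

So E[X^4] = 2681.074192.


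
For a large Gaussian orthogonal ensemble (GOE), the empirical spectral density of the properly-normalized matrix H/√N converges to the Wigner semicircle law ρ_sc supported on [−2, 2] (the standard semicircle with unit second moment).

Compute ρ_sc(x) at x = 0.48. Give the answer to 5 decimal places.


ρ_sc(x) = (1/(2π)) √(4 − x²). With x = 0.48:
  4 − x² = 4 − (0.48)² = 4 − 0.230400 = 3.769600.
  √(4 − x²) = 1.941546.
  1/(2π) = 0.159155.
  ρ_sc(0.48) = 0.159155 · 1.941546 = 0.309007.

Rounded to 5 decimal places: ρ_sc(0.48) ≈ 0.30901.


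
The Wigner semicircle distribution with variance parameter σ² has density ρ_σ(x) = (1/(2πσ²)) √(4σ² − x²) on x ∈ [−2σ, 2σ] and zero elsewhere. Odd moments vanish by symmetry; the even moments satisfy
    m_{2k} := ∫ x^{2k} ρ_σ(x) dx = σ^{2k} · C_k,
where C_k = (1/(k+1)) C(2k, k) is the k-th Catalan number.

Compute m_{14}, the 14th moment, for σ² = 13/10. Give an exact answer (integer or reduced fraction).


By the scaled semicircle moment identity, m_{2k} = σ^{2k} · C_k with k = 7.
C_7 = (1/(k+1)) · C(2k, k) = (1/8) · C(14, 7) = (1/8) · 3432 = 429.
σ^{2k} = (σ²)^k = (13/10)^7 = 62748517/10000000.

Therefore m_{14} = σ^{14} · C_7 = (62748517/10000000) · 429 = 26919113793/10000000.
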